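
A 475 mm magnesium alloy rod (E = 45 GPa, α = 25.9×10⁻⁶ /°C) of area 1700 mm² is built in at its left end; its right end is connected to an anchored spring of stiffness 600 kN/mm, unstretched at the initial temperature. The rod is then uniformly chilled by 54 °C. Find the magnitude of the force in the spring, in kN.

If the spring were absent the rod would shorten by αΔT L = 25.9×10⁻⁶ × 54 × 475 = 0.6643 mm.
Let P be the tensile force in the spring. The rod extends elastically by PL/(AE) and the spring stretches by P/k; together these equal δ_free.
P [ L/(AE) + 1/k ] = δ_free → P [ 475/(1700×45×10³) + 1/(600×10³) ] = 0.6643.
P = 0.6643 / 7.876×10⁻⁶ = 84350 N.

P ≈ 84.4 kN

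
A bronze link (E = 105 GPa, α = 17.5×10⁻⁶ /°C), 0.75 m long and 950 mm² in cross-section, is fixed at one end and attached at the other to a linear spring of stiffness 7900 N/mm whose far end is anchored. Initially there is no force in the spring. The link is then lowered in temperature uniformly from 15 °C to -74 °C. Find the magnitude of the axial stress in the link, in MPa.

σ ≈ 9.17 MPa (tensile)

Free thermal contraction: δ_free = αΔT L = 17.5×10⁻⁶ × 89 × 750 = 1.168 mm.
Let P be the tensile force in the spring. The link extends elastically by PL/(AE) and the spring stretches by P/k; together these equal δ_free.
P [ L/(AE) + 1/k ] = δ_free → P [ 750/(950×105×10³) + 1/(7900) ] = 1.168.
P = 1.168 / 0.0001341 = 8711 N.
σ = P/A = 8711/950 = 9.169 MPa.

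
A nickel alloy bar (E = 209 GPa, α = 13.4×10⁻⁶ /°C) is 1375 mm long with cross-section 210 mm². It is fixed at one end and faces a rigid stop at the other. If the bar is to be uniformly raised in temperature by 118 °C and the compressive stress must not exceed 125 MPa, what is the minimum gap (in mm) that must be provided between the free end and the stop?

g ≈ 1.35 mm

Free expansion if unrestrained: δ_free = αΔT L = 13.4×10⁻⁶ × 118 × 1375 = 2.174 mm.
A stress of 125 MPa corresponds to the wall pushing the bar back by σL/E = 125×1375/(209×10³) = 0.8224 mm.
The gap must absorb the remainder: g_min = 2.174 − 0.8224 = 1.352 mm.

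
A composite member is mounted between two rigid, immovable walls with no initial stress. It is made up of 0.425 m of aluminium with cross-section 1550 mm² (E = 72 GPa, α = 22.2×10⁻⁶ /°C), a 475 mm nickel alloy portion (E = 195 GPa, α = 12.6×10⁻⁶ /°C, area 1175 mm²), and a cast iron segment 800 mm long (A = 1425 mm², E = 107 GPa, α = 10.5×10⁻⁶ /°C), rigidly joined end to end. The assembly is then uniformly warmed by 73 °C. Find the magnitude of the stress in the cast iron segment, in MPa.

σ ≈ 110 MPa (compressive)

With the walls removed the bar would change length by δ_free = Σ αᵢΔT Lᵢ = 22.2×10⁻⁶×73×425 + 12.6×10⁻⁶×73×475 + 10.5×10⁻⁶×73×800 = 1.739 mm.
The walls prevent any net length change, so an axial force P (same in every segment) develops. Compatibility: P · Σ Lᵢ/(AᵢEᵢ) = δ_free.
Σ Lᵢ/(AᵢEᵢ) = 425/(1550×72×10³) + 475/(1175×195×10³) + 800/(1425×107×10³) = 1.113×10⁻⁵ mm/N.
P = 1.739 / 1.113×10⁻⁵ = 156300 N = 156.3 kN, compressive.
σ_{cast iron} = P / A = 156300 / 1425 = 109.7 MPa.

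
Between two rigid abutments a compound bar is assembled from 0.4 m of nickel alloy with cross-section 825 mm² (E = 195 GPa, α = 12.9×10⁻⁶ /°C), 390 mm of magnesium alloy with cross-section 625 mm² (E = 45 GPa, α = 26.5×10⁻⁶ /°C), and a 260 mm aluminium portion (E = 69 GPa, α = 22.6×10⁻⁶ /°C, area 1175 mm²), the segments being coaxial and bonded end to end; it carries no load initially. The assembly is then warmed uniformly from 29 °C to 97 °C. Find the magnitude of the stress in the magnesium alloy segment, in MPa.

If the supports were absent, the total length change would be Σ αᵢΔT Lᵢ = 12.9×10⁻⁶×68×400 + 26.5×10⁻⁶×68×390 + 22.6×10⁻⁶×68×260 = 1.453 mm.
Since the ends are fixed, an axial force P builds up, equal in every segment, with P · Σ Lᵢ/(AᵢEᵢ) = δ_free.
The series flexibility is Σ Lᵢ/(AᵢEᵢ) = 400/(825×195×10³) + 390/(625×45×10³) + 260/(1175×69×10³) = 1.956×10⁻⁵ mm/N.
Hence P = δ_free / Σ(L/AE) = 1.453/1.956×10⁻⁵ = 74.3 kN (compressive).
σ_{magnesium alloy} = P / A = 74300 / 625 = 118.9 MPa.

σ ≈ 119 MPa (compressive)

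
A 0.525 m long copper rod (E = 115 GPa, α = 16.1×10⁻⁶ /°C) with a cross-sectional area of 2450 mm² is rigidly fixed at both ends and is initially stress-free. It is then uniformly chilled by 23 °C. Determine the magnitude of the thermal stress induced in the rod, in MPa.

With length fixed, the mechanical strain must cancel the thermal strain αΔT = 16.1×10⁻⁶ × 23 = 370.3×10⁻⁶.
Hence σ = E·αΔT = 115×10³ × 370.3×10⁻⁶ = 42.58 MPa, tensile.

σ ≈ 42.6 MPa (tensile)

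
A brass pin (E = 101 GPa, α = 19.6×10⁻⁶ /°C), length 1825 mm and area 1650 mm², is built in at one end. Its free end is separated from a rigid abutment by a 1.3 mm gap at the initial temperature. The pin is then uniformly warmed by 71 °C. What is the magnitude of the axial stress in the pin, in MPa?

If the wall were absent the pin would grow by αΔT L = 19.6×10⁻⁶ × 71 × 1825 = 2.54 mm.
After closing the 1.3 mm clearance, 2.54 − 1.3 = 1.24 mm of expansion remains to be suppressed by the wall.
So σ = E(δ_free − g)/L = 101×10³ × 1.24/1825 = 68.61 MPa.

σ ≈ 68.6 MPa (compressive)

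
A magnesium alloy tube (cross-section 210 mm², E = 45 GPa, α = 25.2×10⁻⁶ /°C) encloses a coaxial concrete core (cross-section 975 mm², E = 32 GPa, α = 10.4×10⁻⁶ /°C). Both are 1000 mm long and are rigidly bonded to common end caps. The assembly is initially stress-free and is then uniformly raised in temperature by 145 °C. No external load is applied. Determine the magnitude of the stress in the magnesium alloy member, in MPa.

Both members must finish at the same length. With the larger α, the magnesium alloy tends to over-expand; the plates restrain it, putting the magnesium alloy in compression and the concrete in tension. With no external load the two internal forces are equal and opposite, magnitude P.
Compatibility of the two members (thermal + elastic change equal): (α₁ − α₂)ΔT = P·[1/(A₁E₁) + 1/(A₂E₂)].
|α₁ − α₂|·ΔT = 14.8×10⁻⁶ × 145 = 0.002146.
1/(A₁E₁) + 1/(A₂E₂) = 1/(210×45×10³) + 1/(975×32×10³) = 1.379×10⁻⁷ N⁻¹.
So P = 0.002146 / 1.379×10⁻⁷ = 15.57 kN.
σ_{magnesium alloy} = P/A₁ = 15570/210 = 74.12 MPa, compressive.

σ ≈ 74.1 MPa (compressive)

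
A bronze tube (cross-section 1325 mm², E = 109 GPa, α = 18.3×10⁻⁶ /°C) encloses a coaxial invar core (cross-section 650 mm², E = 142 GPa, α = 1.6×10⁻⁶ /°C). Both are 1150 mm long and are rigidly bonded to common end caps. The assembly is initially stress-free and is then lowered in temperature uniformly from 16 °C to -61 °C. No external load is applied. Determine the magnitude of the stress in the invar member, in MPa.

Equilibrium of a rigid end plate with no external load gives equal and opposite internal forces ±P in the two members. Since α_{bronze} > α_{invar}, cooling drives the bronze into tension and the invar into compression.
Setting the final lengths equal and cancelling L: (α₁ − α₂)ΔT = P/(A₁E₁) + P/(A₂E₂).
|α₁ − α₂|·ΔT = 16.7×10⁻⁶ × 77 = 0.001286.
1/(A₁E₁) + 1/(A₂E₂) = 1/(1325×109×10³) + 1/(650×142×10³) = 1.776×10⁻⁸ N⁻¹.
P = 0.001286 / 1.776×10⁻⁸ = 72410 N = 72.41 kN.
σ_{invar} = P/A₂ = 72410/650 = 111.4 MPa, compressive.

σ ≈ 111 MPa (compressive)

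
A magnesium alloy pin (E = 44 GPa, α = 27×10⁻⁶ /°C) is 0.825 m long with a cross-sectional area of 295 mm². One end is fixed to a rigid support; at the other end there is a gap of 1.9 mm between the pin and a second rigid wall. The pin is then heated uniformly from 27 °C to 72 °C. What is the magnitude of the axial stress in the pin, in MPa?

Free thermal elongation = αΔT L = 27×10⁻⁶ × 45 × 825 = 1.002 mm.
This is smaller than the 1.9 mm clearance, so the pin expands freely without reaching the stop — the stress is zero.

σ ≈ 0 MPa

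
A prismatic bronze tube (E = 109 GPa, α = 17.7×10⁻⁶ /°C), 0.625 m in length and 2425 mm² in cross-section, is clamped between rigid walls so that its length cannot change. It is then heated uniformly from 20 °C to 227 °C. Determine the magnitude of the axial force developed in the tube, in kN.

P ≈ 968 kN (compressive)

Full restraint means ε = 0, so the stress is σ = EαΔT = 109×10³ × 17.7×10⁻⁶ × 207 = 399.4 MPa.
P = AEαΔT = 2425 × 109×10³ × 17.7×10⁻⁶ × 207 = 968.5 kN (compressive).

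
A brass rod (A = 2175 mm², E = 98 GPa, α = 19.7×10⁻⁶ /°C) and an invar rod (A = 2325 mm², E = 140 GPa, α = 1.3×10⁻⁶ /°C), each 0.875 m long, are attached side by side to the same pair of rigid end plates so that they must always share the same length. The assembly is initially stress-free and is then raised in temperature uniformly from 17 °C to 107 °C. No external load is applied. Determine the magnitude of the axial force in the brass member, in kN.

Both members must finish at the same length. With the larger α, the brass tends to over-expand; the plates restrain it, putting the brass in compression and the invar in tension. With no external load the two internal forces are equal and opposite, magnitude P.
Setting the final lengths equal and cancelling L: (α₁ − α₂)ΔT = P/(A₁E₁) + P/(A₂E₂).
|α₁ − α₂|·ΔT = 18.4×10⁻⁶ × 90 = 0.001656.
1/(A₁E₁) + 1/(A₂E₂) = 1/(2175×98×10³) + 1/(2325×140×10³) = 7.764×10⁻⁹ N⁻¹.
P = 0.001656 / 7.764×10⁻⁹ = 213300 N = 213.3 kN.

P ≈ 213 kN (compressive in the brass)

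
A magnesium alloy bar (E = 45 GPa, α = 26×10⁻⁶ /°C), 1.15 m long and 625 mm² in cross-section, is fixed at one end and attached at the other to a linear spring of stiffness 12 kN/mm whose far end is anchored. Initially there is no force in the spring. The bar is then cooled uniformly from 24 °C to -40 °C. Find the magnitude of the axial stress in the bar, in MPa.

The unrestrained thermal change is αΔT L = 26×10⁻⁶ × 64 × 1150 = 1.914 mm.
Let P be the tensile force in the spring. The bar extends elastically by PL/(AE) and the spring stretches by P/k; together these equal δ_free.
So P = δ_free / [L/(AE) + 1/k] = 1.914 / [ 1150/(625×45×10³) + 1/(12×10³) ].
P = 1.914 / 0.0001242 = 15400 N.
σ = P/A = 15400/625 = 24.65 MPa.

σ ≈ 24.6 MPa (tensile)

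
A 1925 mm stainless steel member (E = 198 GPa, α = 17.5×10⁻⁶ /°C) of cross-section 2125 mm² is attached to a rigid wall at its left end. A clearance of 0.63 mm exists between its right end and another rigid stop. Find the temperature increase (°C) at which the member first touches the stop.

The gap closes when αΔT L = 0.63 mm, since the member is still unstressed at that instant.
ΔT = 0.63 / (17.5×10⁻⁶ × 1925) = 18.7 °C.

ΔT ≈ 18.7 °C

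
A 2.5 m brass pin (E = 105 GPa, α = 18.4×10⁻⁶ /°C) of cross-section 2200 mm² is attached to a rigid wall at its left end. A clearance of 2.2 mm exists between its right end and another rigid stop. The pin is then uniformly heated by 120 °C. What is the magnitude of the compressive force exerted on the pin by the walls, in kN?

P ≈ 307 kN

Unrestrained expansion: δ_free = αΔT L = 18.4×10⁻⁶ × 120 × 2500 = 5.52 mm.
After closing the 2.2 mm clearance, 5.52 − 2.2 = 3.32 mm of expansion remains to be suppressed by the wall.
So σ = E(δ_free − g)/L = 105×10³ × 3.32/2500 = 139.4 MPa.
Force on the wall = σA = 139.4 × 2200 mm² = 306.8 kN.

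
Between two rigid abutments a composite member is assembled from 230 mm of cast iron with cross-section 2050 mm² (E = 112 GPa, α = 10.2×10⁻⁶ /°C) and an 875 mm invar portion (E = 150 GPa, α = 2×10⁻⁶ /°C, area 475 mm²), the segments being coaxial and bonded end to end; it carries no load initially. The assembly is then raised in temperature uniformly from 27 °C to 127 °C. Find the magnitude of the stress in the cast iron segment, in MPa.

σ ≈ 15 MPa (compressive)

With the walls removed the bar would change length by δ_free = Σ αᵢΔT Lᵢ = 10.2×10⁻⁶×100×230 + 2×10⁻⁶×100×875 = 0.4096 mm.
The rigid supports impose zero overall length change; the single axial force P common to all segments must satisfy P Σ Lᵢ/(AᵢEᵢ) = δ_free.
Σ Lᵢ/(AᵢEᵢ) = 230/(2050×112×10³) + 875/(475×150×10³) = 1.328×10⁻⁵ mm/N.
Hence P = δ_free / Σ(L/AE) = 0.4096/1.328×10⁻⁵ = 30.84 kN (compressive).
σ_{cast iron} = P / A = 30840 / 2050 = 15.04 MPa.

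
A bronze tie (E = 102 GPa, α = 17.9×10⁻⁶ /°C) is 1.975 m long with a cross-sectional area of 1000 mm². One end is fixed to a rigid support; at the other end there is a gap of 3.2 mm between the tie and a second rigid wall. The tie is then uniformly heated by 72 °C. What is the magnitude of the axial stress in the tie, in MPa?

σ ≈ 0 MPa

Unrestrained expansion: δ_free = αΔT L = 17.9×10⁻⁶ × 72 × 1975 = 2.545 mm.
Since δ_free = 2.55 mm is less than the 3.2 mm gap, the tie never touches the wall. No axial force develops.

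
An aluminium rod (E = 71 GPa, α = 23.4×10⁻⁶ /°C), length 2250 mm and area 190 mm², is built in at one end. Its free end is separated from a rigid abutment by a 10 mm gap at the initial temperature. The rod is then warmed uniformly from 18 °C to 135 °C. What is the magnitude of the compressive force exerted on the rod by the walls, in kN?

P ≈ 0 kN

Unrestrained expansion: δ_free = αΔT L = 23.4×10⁻⁶ × 117 × 2250 = 6.16 mm.
Since δ_free = 6.16 mm is less than the 10 mm gap, the rod never touches the wall. No axial force develops.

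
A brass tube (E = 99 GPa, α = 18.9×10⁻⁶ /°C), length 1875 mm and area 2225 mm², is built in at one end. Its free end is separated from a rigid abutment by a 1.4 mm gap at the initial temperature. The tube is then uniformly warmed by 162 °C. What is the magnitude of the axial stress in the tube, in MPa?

σ ≈ 229 MPa (compressive)

Unrestrained expansion: δ_free = αΔT L = 18.9×10⁻⁶ × 162 × 1875 = 5.741 mm.
The gap closes (δ_free > 1.4 mm) and the wall then resists a further 5.741 − 1.4 = 4.341 mm of expansion.
That suppressed elongation corresponds to σ = E·Δ/L = 99×10³ × 4.341/1875 = 229.2 MPa.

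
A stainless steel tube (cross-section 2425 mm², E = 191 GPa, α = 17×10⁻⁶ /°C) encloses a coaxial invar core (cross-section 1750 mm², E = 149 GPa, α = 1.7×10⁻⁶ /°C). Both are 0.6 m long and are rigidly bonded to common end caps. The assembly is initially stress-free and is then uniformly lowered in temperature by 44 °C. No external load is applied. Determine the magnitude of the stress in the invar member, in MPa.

σ ≈ 64.2 MPa (compressive)

Equilibrium of a rigid end plate with no external load gives equal and opposite internal forces ±P in the two members. Since α_{stainless steel} > α_{invar}, cooling drives the stainless steel into tension and the invar into compression.
Equating the net (thermal + elastic) strains gives |α₁ − α₂|·ΔT = P·[1/(A₁E₁) + 1/(A₂E₂)].
|α₁ − α₂|·ΔT = 15.3×10⁻⁶ × 44 = 0.0006732.
1/(A₁E₁) + 1/(A₂E₂) = 1/(2425×191×10³) + 1/(1750×149×10³) = 5.994×10⁻⁹ N⁻¹.
P = 0.0006732 / 5.994×10⁻⁹ = 112300 N = 112.3 kN.
σ_{invar} = P/A₂ = 112300/1750 = 64.18 MPa, compressive.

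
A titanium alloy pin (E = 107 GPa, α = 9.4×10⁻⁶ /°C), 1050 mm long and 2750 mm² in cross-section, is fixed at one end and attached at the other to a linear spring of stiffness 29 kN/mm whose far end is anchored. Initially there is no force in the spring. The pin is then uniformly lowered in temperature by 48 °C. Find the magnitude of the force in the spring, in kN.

The unrestrained thermal change is αΔT L = 9.4×10⁻⁶ × 48 × 1050 = 0.4738 mm.
With a force P in the spring, the elastic change of the pin is PL/(AE) and that of the spring is P/k; compatibility requires their sum to equal δ_free.
So P = δ_free / [L/(AE) + 1/k] = 0.4738 / [ 1050/(2750×107×10³) + 1/(29×10³) ].
P = 0.4738 / 3.805×10⁻⁵ = 12450 N.

P ≈ 12.5 kN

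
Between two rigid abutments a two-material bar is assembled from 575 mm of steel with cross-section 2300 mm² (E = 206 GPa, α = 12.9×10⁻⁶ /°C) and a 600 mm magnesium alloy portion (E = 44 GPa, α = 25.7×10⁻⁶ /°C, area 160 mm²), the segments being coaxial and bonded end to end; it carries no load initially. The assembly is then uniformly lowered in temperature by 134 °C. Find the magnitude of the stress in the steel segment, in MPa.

With the walls removed the bar would change length by δ_free = Σ αᵢΔT Lᵢ = 12.9×10⁻⁶×134×575 + 25.7×10⁻⁶×134×600 = 3.06 mm.
The rigid supports impose zero overall length change; the single axial force P common to all segments must satisfy P Σ Lᵢ/(AᵢEᵢ) = δ_free.
The series flexibility is Σ Lᵢ/(AᵢEᵢ) = 575/(2300×206×10³) + 600/(160×44×10³) = 8.644×10⁻⁵ mm/N.
P = 3.06 / 8.644×10⁻⁵ = 35400 N = 35.4 kN, tensile.
σ_{steel} = P / A = 35400 / 2300 = 15.39 MPa.

σ ≈ 15.4 MPa (tensile)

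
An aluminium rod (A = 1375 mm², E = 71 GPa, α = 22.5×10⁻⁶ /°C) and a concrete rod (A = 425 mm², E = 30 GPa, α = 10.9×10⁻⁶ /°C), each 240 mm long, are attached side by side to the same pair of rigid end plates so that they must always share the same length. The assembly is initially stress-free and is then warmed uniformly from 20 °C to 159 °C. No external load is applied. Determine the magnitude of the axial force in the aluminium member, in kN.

Both members must finish at the same length. With the larger α, the aluminium tends to over-expand; the plates restrain it, putting the aluminium in compression and the concrete in tension. With no external load the two internal forces are equal and opposite, magnitude P.
Compatibility of the two members (thermal + elastic change equal): (α₁ − α₂)ΔT = P·[1/(A₁E₁) + 1/(A₂E₂)].
|α₁ − α₂|·ΔT = 11.6×10⁻⁶ × 139 = 0.001612.
1/(A₁E₁) + 1/(A₂E₂) = 1/(1375×71×10³) + 1/(425×30×10³) = 8.867×10⁻⁸ N⁻¹.
So P = 0.001612 / 8.867×10⁻⁸ = 18.18 kN.

P ≈ 18.2 kN (compressive in the aluminium)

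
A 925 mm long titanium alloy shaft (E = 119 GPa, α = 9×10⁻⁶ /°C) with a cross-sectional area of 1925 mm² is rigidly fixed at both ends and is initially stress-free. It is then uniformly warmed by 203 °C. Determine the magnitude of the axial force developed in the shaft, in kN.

P ≈ 419 kN (compressive)

Full restraint means ε = 0, so the stress is σ = EαΔT = 119×10³ × 9×10⁻⁶ × 203 = 217.4 MPa.
P = AEαΔT = 1925 × 119×10³ × 9×10⁻⁶ × 203 = 418.5 kN (compressive).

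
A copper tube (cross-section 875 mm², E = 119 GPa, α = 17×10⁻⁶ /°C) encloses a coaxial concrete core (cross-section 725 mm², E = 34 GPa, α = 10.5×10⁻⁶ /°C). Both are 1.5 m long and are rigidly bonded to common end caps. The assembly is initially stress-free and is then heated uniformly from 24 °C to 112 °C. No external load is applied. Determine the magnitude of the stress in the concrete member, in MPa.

The copper has the larger α, so on heating it would change length more than the concrete if both were free. The rigid plates force a common final length, so the copper is put into compression and the concrete into tension, with equal and opposite forces P (no external load).
Equating the net (thermal + elastic) strains gives |α₁ − α₂|·ΔT = P·[1/(A₁E₁) + 1/(A₂E₂)].
|α₁ − α₂|·ΔT = 6.5×10⁻⁶ × 88 = 0.000572.
1/(A₁E₁) + 1/(A₂E₂) = 1/(875×119×10³) + 1/(725×34×10³) = 5.017×10⁻⁸ N⁻¹.
P = 0.000572 / 5.017×10⁻⁸ = 11400 N = 11.4 kN.
σ_{concrete} = P/A₂ = 11400/725 = 15.73 MPa, tensile.

σ ≈ 15.7 MPa (tensile)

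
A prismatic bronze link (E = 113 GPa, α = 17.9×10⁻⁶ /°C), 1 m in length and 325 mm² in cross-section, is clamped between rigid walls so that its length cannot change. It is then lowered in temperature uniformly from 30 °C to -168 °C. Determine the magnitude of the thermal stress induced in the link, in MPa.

σ ≈ 400 MPa (tensile)

The supports are rigid, so the total axial strain is zero. The restrained thermal strain is ε = αΔT = 17.9×10⁻⁶ × 198 = 3544.2×10⁻⁶.
σ = EαΔT = 113×10³ × 17.9×10⁻⁶ × 198 = 400.5 MPa (tensile; the link is trying to contract).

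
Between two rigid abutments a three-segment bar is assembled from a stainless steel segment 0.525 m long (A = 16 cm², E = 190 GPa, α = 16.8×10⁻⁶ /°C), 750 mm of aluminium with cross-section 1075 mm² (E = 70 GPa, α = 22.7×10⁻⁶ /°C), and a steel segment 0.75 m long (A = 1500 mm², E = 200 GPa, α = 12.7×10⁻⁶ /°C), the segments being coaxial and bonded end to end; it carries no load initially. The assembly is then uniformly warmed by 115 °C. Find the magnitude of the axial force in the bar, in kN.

With the walls removed the bar would change length by δ_free = Σ αᵢΔT Lᵢ = 16.8×10⁻⁶×115×525 + 22.7×10⁻⁶×115×750 + 12.7×10⁻⁶×115×750 = 4.068 mm.
The walls prevent any net length change, so an axial force P (same in every segment) develops. Compatibility: P · Σ Lᵢ/(AᵢEᵢ) = δ_free.
The series flexibility is Σ Lᵢ/(AᵢEᵢ) = 525/(1600×190×10³) + 750/(1075×70×10³) + 750/(1500×200×10³) = 1.419×10⁻⁵ mm/N.
Hence P = δ_free / Σ(L/AE) = 4.068/1.419×10⁻⁵ = 286.6 kN (compressive).

P ≈ 287 kN (compressive)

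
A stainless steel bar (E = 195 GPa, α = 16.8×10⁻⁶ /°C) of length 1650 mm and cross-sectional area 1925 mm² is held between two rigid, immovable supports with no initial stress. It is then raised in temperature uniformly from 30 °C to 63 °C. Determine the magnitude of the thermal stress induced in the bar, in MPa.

σ ≈ 108 MPa (compressive)

The supports are rigid, so the total axial strain is zero. The restrained thermal strain is ε = αΔT = 16.8×10⁻⁶ × 33 = 554.4×10⁻⁶.
σ = EαΔT = 195×10³ × 16.8×10⁻⁶ × 33 = 108.1 MPa (compressive; the bar is trying to expand).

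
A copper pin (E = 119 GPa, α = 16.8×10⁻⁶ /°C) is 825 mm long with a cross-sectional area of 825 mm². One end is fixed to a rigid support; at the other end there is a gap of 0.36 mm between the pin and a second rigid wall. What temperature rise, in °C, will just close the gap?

ΔT ≈ 26 °C

The gap closes when αΔT L = 0.36 mm, since the pin is still unstressed at that instant.
ΔT = 0.36 / (16.8×10⁻⁶ × 825) = 25.97 °C.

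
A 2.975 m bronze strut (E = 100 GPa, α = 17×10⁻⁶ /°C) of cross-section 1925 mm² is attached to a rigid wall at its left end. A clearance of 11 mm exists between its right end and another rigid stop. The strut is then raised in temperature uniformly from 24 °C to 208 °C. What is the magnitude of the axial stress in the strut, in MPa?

Unrestrained expansion: δ_free = αΔT L = 17×10⁻⁶ × 184 × 2975 = 9.306 mm.
Since δ_free = 9.31 mm is less than the 11 mm gap, the strut never touches the wall. No axial force develops.

σ ≈ 0 MPa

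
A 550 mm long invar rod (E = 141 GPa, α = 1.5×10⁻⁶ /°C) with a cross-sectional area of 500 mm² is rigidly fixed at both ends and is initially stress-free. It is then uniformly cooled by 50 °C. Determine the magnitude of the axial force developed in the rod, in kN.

The ends cannot move, so σ = EαΔT = 141×10³ × 1.5×10⁻⁶ × 50 = 10.57 MPa.
Axial force P = σA = 10.57 × 500 = 5288 N = 5.287 kN, tensile.

P ≈ 5.29 kN (tensile)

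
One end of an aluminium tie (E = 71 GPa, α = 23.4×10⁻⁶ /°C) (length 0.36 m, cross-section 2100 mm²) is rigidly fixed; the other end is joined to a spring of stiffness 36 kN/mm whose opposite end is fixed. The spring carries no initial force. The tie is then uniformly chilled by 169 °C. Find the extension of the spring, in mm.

δ ≈ 1.31 mm

Free thermal contraction: δ_free = αΔT L = 23.4×10⁻⁶ × 169 × 360 = 1.424 mm.
With a force P in the spring, the elastic change of the tie is PL/(AE) and that of the spring is P/k; compatibility requires their sum to equal δ_free.
P [ L/(AE) + 1/k ] = δ_free → P [ 360/(2100×71×10³) + 1/(36×10³) ] = 1.424.
P = 1.424 / 3.019×10⁻⁵ = 47150 N.
Spring extension = P/k = 47150/(36×10³) = 1.31 mm.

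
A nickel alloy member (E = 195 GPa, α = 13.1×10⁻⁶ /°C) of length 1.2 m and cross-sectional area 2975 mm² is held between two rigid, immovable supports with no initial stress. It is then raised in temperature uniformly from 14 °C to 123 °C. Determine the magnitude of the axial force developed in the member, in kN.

P ≈ 828 kN (compressive)

The ends cannot move, so σ = EαΔT = 195×10³ × 13.1×10⁻⁶ × 109 = 278.4 MPa.
P = AEαΔT = 2975 × 195×10³ × 13.1×10⁻⁶ × 109 = 828.4 kN (compressive).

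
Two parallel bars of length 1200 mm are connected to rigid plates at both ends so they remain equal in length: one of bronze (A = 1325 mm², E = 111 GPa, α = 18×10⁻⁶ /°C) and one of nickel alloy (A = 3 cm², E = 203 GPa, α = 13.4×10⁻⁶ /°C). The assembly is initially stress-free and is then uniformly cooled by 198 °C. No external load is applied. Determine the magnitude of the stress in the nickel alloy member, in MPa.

Both members must finish at the same length. With the larger α, the bronze tends to over-contract; the plates restrain it, putting the bronze in tension and the nickel alloy in compression. With no external load the two internal forces are equal and opposite, magnitude P.
Compatibility of the two members (thermal + elastic change equal): (α₁ − α₂)ΔT = P·[1/(A₁E₁) + 1/(A₂E₂)].
|α₁ − α₂|·ΔT = 4.6×10⁻⁶ × 198 = 0.0009108.
1/(A₁E₁) + 1/(A₂E₂) = 1/(1325×111×10³) + 1/(300×203×10³) = 2.322×10⁻⁸ N⁻¹.
P = 0.0009108 / 2.322×10⁻⁸ = 39230 N = 39.23 kN.
σ_{nickel alloy} = P/A₂ = 39230/300 = 130.8 MPa, compressive.

σ ≈ 131 MPa (compressive)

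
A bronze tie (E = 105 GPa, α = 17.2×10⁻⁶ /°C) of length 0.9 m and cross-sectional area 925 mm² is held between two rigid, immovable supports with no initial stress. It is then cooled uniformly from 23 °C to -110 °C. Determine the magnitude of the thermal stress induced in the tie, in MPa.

Because both ends are immovable the net strain is zero, and the suppressed thermal strain is αΔT = 17.2×10⁻⁶ × 133 = 2287.6×10⁻⁶.
The stress required to suppress this strain is σ = Eε = 105×10³ × 2287.6×10⁻⁶ = 240.2 MPa, tensile since the tie is trying to contract.

σ ≈ 240 MPa (tensile)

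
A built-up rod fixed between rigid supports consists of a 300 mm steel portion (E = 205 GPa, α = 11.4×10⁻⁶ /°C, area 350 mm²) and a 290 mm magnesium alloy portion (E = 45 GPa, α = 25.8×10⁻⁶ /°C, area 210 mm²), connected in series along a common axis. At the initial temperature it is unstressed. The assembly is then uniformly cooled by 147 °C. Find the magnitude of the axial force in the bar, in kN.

P ≈ 46 kN (tensile)

With the walls removed the bar would change length by δ_free = Σ αᵢΔT Lᵢ = 11.4×10⁻⁶×147×300 + 25.8×10⁻⁶×147×290 = 1.603 mm.
The rigid supports impose zero overall length change; the single axial force P common to all segments must satisfy P Σ Lᵢ/(AᵢEᵢ) = δ_free.
The series flexibility is Σ Lᵢ/(AᵢEᵢ) = 300/(350×205×10³) + 290/(210×45×10³) = 3.487×10⁻⁵ mm/N.
So P = 1.603 / 3.487×10⁻⁵ = 45.96 kN, tensile.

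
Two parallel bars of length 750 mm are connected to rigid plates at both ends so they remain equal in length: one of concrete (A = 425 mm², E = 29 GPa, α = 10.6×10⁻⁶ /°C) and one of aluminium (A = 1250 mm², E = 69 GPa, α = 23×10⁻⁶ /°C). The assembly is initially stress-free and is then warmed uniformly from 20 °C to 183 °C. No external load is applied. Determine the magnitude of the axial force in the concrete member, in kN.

P ≈ 21.8 kN (tensile in the concrete)

Equilibrium of a rigid end plate with no external load gives equal and opposite internal forces ±P in the two members. Since α_{aluminium} > α_{concrete}, heating drives the aluminium into compression and the concrete into tension.
Equating the net (thermal + elastic) strains gives |α₁ − α₂|·ΔT = P·[1/(A₁E₁) + 1/(A₂E₂)].
|α₁ − α₂|·ΔT = 12.4×10⁻⁶ × 163 = 0.002021.
1/(A₁E₁) + 1/(A₂E₂) = 1/(425×29×10³) + 1/(1250×69×10³) = 9.273×10⁻⁸ N⁻¹.
P = 0.002021 / 9.273×10⁻⁸ = 21800 N = 21.8 kN.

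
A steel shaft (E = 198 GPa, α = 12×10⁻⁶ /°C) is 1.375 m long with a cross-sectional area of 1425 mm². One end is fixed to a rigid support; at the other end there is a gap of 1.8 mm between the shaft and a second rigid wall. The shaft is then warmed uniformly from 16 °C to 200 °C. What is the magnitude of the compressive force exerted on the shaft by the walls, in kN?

Unrestrained expansion: δ_free = αΔT L = 12×10⁻⁶ × 184 × 1375 = 3.036 mm.
This exceeds the 1.8 mm gap, so the wall pushes back. The portion of expansion that must be recovered elastically is δ_free − gap = 3.036 − 1.8 = 1.236 mm.
So σ = E(δ_free − g)/L = 198×10³ × 1.236/1375 = 178 MPa.
P = σA = 178 × 1425 = 253.6 kN.

P ≈ 254 kN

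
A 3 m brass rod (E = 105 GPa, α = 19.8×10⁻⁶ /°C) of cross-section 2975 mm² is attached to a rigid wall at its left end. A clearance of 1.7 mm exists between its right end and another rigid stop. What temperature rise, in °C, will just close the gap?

The gap closes when αΔT L = 1.7 mm, since the rod is still unstressed at that instant.
So ΔT = g/(αL) = 1.7/(19.8×10⁻⁶ × 3000) = 28.62 °C.

ΔT ≈ 28.6 °C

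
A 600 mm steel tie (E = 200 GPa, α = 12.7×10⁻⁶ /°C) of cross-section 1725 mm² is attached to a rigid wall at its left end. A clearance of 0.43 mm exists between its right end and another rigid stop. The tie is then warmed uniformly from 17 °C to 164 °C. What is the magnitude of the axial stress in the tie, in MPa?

Unrestrained expansion: δ_free = αΔT L = 12.7×10⁻⁶ × 147 × 600 = 1.12 mm.
The gap closes (δ_free > 0.43 mm) and the wall then resists a further 1.12 − 0.43 = 0.6901 mm of expansion.
Compatibility: PL/(AE) = 0.6901 mm, so σ = P/A = E × (0.6901/600) = 230 MPa.

σ ≈ 230 MPa (compressive)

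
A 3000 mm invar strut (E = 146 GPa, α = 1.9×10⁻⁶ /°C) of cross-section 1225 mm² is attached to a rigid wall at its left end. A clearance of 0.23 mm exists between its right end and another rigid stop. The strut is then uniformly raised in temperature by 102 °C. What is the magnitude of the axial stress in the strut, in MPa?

σ ≈ 17.1 MPa (compressive)

If the wall were absent the strut would grow by αΔT L = 1.9×10⁻⁶ × 102 × 3000 = 0.5814 mm.
The gap closes (δ_free > 0.23 mm) and the wall then resists a further 0.5814 − 0.23 = 0.3514 mm of expansion.
Compatibility: PL/(AE) = 0.3514 mm, so σ = P/A = E × (0.3514/3000) = 17.1 MPa.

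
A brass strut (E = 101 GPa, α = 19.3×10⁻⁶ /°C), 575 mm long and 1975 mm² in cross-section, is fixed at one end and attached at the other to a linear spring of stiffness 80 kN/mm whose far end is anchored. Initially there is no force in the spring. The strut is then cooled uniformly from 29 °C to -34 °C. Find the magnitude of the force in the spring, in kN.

The unrestrained thermal change is αΔT L = 19.3×10⁻⁶ × 63 × 575 = 0.6991 mm.
With a force P in the spring, the elastic change of the strut is PL/(AE) and that of the spring is P/k; compatibility requires their sum to equal δ_free.
P [ L/(AE) + 1/k ] = δ_free → P [ 575/(1975×101×10³) + 1/(80×10³) ] = 0.6991.
P = 0.6991 / 1.538×10⁻⁵ = 45450 N.

P ≈ 45.5 kN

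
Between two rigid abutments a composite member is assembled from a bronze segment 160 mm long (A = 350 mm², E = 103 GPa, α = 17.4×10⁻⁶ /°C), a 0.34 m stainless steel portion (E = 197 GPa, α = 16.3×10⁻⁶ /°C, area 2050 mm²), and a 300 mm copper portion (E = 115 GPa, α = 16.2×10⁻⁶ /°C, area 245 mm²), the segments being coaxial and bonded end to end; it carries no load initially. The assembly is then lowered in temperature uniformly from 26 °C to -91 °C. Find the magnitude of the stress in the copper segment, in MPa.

σ ≈ 395 MPa (tensile)

If the supports were absent, the total length change would be Σ αᵢΔT Lᵢ = 17.4×10⁻⁶×117×160 + 16.3×10⁻⁶×117×340 + 16.2×10⁻⁶×117×300 = 1.543 mm.
The walls prevent any net length change, so an axial force P (same in every segment) develops. Compatibility: P · Σ Lᵢ/(AᵢEᵢ) = δ_free.
The series flexibility is Σ Lᵢ/(AᵢEᵢ) = 160/(350×103×10³) + 340/(2050×197×10³) + 300/(245×115×10³) = 1.593×10⁻⁵ mm/N.
Hence P = δ_free / Σ(L/AE) = 1.543/1.593×10⁻⁵ = 96.86 kN (tensile).
σ_{copper} = P / A = 96860 / 245 = 395.3 MPa.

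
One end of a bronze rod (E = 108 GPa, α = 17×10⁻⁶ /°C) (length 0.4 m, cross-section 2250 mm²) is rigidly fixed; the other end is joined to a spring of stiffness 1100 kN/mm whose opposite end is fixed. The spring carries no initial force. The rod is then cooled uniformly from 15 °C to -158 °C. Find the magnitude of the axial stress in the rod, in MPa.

The unrestrained thermal change is αΔT L = 17×10⁻⁶ × 173 × 400 = 1.176 mm.
Let P be the tensile force in the spring. The rod extends elastically by PL/(AE) and the spring stretches by P/k; together these equal δ_free.
P [ L/(AE) + 1/k ] = δ_free → P [ 400/(2250×108×10³) + 1/(1100×10³) ] = 1.176.
P = 1.176 / 2.555×10⁻⁶ = 460400 N.
σ = P/A = 460400/2250 = 204.6 MPa.

σ ≈ 205 MPa (tensile)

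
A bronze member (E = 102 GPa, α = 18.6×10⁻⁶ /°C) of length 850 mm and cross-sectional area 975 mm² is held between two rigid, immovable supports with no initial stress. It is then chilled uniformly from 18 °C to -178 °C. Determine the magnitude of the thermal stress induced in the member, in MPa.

σ ≈ 372 MPa (tensile)

The supports are rigid, so the total axial strain is zero. The restrained thermal strain is ε = αΔT = 18.6×10⁻⁶ × 196 = 3645.6×10⁻⁶.
Hence σ = E·αΔT = 102×10³ × 3645.6×10⁻⁶ = 371.9 MPa, tensile.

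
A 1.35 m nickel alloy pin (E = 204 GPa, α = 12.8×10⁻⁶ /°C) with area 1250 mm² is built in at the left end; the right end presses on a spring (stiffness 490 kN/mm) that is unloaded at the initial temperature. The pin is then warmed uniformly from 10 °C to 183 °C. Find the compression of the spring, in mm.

δ ≈ 0.832 mm

The unrestrained thermal change is αΔT L = 12.8×10⁻⁶ × 173 × 1350 = 2.989 mm.
With a force P in the spring, the elastic change of the pin is PL/(AE) and that of the spring is P/k; compatibility requires their sum to equal δ_free.
So P = δ_free / [L/(AE) + 1/k] = 2.989 / [ 1350/(1250×204×10³) + 1/(490×10³) ].
P = 2.989 / 7.335×10⁻⁶ = 407600 N.
Spring compression = P/k = 407600/(490×10³) = 0.8318 mm.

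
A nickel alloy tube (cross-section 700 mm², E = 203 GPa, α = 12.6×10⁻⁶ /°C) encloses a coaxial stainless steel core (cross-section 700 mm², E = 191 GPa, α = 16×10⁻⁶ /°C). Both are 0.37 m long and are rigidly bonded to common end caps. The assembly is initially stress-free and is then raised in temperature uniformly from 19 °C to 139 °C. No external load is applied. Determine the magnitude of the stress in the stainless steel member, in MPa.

Equilibrium of a rigid end plate with no external load gives equal and opposite internal forces ±P in the two members. Since α_{stainless steel} > α_{nickel alloy}, heating drives the stainless steel into compression and the nickel alloy into tension.
Setting the final lengths equal and cancelling L: (α₁ − α₂)ΔT = P/(A₁E₁) + P/(A₂E₂).
|α₁ − α₂|·ΔT = 3.4×10⁻⁶ × 120 = 0.000408.
1/(A₁E₁) + 1/(A₂E₂) = 1/(700×203×10³) + 1/(700×191×10³) = 1.452×10⁻⁸ N⁻¹.
P = 0.000408 / 1.452×10⁻⁸ = 28110 N = 28.11 kN.
σ_{stainless steel} = P/A₂ = 28110/700 = 40.15 MPa, compressive.

σ ≈ 40.2 MPa (compressive)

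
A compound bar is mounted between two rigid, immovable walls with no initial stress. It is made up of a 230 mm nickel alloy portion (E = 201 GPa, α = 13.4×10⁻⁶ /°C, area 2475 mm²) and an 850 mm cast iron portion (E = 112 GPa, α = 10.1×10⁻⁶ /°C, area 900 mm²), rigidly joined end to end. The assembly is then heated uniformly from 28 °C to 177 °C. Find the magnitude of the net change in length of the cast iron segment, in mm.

Free thermal expansion of the whole bar: Σ αᵢΔT Lᵢ = 13.4×10⁻⁶×149×230 + 10.1×10⁻⁶×149×850 = 1.738 mm.
Since the ends are fixed, an axial force P builds up, equal in every segment, with P · Σ Lᵢ/(AᵢEᵢ) = δ_free.
The series flexibility is Σ Lᵢ/(AᵢEᵢ) = 230/(2475×201×10³) + 850/(900×112×10³) = 8.895×10⁻⁶ mm/N.
So P = 1.738 / 8.895×10⁻⁶ = 195.4 kN, compressive.
For the cast iron segment, free thermal change = 10.1×10⁻⁶×149×850 = 1.279 mm and elastic change from P = 195400×850/(900×112×10³) = 1.648 mm; these oppose, so the net change is 0.369 mm (segment shortens).

|ΔL| ≈ 0.369 mm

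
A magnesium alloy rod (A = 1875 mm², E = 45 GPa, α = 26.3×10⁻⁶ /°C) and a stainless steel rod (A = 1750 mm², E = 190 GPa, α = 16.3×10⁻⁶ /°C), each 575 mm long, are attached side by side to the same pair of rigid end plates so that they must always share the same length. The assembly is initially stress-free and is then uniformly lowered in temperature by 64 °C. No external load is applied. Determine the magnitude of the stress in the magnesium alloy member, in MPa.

σ ≈ 23 MPa (tensile)

Equilibrium of a rigid end plate with no external load gives equal and opposite internal forces ±P in the two members. Since α_{magnesium alloy} > α_{stainless steel}, cooling drives the magnesium alloy into tension and the stainless steel into compression.
Setting the final lengths equal and cancelling L: (α₁ − α₂)ΔT = P/(A₁E₁) + P/(A₂E₂).
|α₁ − α₂|·ΔT = 10×10⁻⁶ × 64 = 0.00064.
1/(A₁E₁) + 1/(A₂E₂) = 1/(1875×45×10³) + 1/(1750×190×10³) = 1.486×10⁻⁸ N⁻¹.
So P = 0.00064 / 1.486×10⁻⁸ = 43.07 kN.
σ_{magnesium alloy} = P/A₁ = 43070/1875 = 22.97 MPa, tensile.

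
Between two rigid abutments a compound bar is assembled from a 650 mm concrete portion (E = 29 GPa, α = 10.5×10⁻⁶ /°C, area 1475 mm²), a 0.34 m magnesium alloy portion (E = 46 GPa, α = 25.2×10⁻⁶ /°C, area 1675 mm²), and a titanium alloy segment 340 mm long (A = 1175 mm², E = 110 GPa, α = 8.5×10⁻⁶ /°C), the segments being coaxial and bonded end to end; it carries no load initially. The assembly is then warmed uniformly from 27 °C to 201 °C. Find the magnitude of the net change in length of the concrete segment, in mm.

With the walls removed the bar would change length by δ_free = Σ αᵢΔT Lᵢ = 10.5×10⁻⁶×174×650 + 25.2×10⁻⁶×174×340 + 8.5×10⁻⁶×174×340 = 3.181 mm.
Since the ends are fixed, an axial force P builds up, equal in every segment, with P · Σ Lᵢ/(AᵢEᵢ) = δ_free.
The series flexibility is Σ Lᵢ/(AᵢEᵢ) = 650/(1475×29×10³) + 340/(1675×46×10³) + 340/(1175×110×10³) = 2.224×10⁻⁵ mm/N.
Hence P = δ_free / Σ(L/AE) = 3.181/2.224×10⁻⁵ = 143 kN (compressive).
For the concrete segment, free thermal change = 10.5×10⁻⁶×174×650 = 1.188 mm and elastic change from P = 143000×650/(1475×29×10³) = 2.174 mm; these oppose, so the net change is 0.986 mm (segment shortens).

|ΔL| ≈ 0.986 mm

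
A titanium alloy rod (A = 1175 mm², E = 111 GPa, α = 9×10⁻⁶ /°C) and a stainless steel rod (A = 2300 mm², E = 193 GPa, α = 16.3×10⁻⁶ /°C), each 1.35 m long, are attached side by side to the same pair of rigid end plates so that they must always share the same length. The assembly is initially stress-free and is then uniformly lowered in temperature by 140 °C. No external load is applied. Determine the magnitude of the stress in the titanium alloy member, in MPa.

σ ≈ 87.7 MPa (compressive)

The stainless steel has the larger α, so on cooling it would change length more than the titanium alloy if both were free. The rigid plates force a common final length, so the stainless steel is put into tension and the titanium alloy into compression, with equal and opposite forces P (no external load).
Compatibility of the two members (thermal + elastic change equal): (α₁ − α₂)ΔT = P·[1/(A₁E₁) + 1/(A₂E₂)].
|α₁ − α₂|·ΔT = 7.3×10⁻⁶ × 140 = 0.001022.
1/(A₁E₁) + 1/(A₂E₂) = 1/(1175×111×10³) + 1/(2300×193×10³) = 9.92×10⁻⁹ N⁻¹.
P = 0.001022 / 9.92×10⁻⁹ = 103000 N = 103 kN.
σ_{titanium alloy} = P/A₁ = 103000/1175 = 87.68 MPa, compressive.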